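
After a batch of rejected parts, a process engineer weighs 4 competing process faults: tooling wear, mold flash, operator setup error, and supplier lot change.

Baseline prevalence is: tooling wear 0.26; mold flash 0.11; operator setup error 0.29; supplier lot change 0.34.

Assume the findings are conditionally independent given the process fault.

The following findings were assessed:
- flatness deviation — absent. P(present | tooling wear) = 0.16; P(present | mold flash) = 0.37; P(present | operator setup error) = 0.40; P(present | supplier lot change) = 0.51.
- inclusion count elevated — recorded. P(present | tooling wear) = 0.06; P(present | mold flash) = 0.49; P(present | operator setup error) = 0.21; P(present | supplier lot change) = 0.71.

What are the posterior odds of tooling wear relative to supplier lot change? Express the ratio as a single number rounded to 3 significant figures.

0.111

Posterior odds equal prior odds times the likelihood ratio; only the two competing hypotheses matter (using 1 − P(present | H) for each absent finding).
  tooling wear: 0.26 × (1 − 0.16) × 0.06 = 0.013104
  supplier lot change: 0.34 × (1 − 0.51) × 0.71 = 0.11829
Posterior odds = 0.013104 / 0.11829 ≈ 0.111.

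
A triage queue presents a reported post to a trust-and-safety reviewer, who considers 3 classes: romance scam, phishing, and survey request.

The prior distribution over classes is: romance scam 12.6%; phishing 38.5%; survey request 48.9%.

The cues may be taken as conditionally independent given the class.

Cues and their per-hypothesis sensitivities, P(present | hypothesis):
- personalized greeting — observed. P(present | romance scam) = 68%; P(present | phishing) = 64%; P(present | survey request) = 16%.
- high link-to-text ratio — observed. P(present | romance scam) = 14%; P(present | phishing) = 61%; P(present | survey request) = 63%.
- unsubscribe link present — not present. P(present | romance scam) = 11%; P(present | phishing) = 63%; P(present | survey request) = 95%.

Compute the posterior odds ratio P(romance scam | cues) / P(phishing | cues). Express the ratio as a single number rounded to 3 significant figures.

Posterior odds equal prior odds times the likelihood ratio; only the two competing hypotheses matter (using 1 − P(present | H) for each absent cue).
  romance scam: 0.126 × 0.68 × 0.14 × (1 − 0.11) = 0.010676
  phishing: 0.385 × 0.64 × 0.61 × (1 − 0.63) = 0.055612
Odds(romance scam : phishing) = 0.010676 / 0.055612 ≈ 0.192.

0.192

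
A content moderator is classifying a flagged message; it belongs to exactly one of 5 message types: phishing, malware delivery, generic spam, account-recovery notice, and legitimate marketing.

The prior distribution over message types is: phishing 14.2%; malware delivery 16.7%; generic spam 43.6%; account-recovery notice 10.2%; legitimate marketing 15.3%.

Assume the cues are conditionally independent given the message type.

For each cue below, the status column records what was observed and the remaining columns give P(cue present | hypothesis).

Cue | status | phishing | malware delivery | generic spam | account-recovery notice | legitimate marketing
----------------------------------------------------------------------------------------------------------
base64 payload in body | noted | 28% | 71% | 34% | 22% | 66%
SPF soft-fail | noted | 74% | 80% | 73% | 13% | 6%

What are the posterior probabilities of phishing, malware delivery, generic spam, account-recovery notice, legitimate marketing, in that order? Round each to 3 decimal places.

0.122, 0.393, 0.448, 0.012, 0.025

By Bayes' rule with conditional independence, the unnormalized weight for each hypothesis is prior × ∏ likelihoods:
  phishing: 0.142 × 0.28 × 0.74 = 0.029422
  malware delivery: 0.167 × 0.71 × 0.80 = 0.094856
  generic spam: 0.436 × 0.34 × 0.73 = 0.10822
  account-recovery notice: 0.102 × 0.22 × 0.13 = 0.0029172
  legitimate marketing: 0.153 × 0.66 × 0.06 = 0.0060588
The unnormalized weights sum to 0.24147.
P(phishing | evidence) = 0.029422 / 0.24147 ≈ 0.122
P(malware delivery | evidence) = 0.094856 / 0.24147 ≈ 0.393
P(generic spam | evidence) = 0.10822 / 0.24147 ≈ 0.448
P(account-recovery notice | evidence) = 0.0029172 / 0.24147 ≈ 0.012
P(legitimate marketing | evidence) = 0.0060588 / 0.24147 ≈ 0.025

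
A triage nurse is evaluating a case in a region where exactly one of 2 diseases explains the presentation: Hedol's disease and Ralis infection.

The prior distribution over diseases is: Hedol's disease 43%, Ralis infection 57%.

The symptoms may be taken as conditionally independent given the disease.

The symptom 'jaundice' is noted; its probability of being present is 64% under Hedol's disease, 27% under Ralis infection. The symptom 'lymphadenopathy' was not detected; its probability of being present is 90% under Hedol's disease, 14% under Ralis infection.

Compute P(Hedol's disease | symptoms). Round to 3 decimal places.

0.172

For each hypothesis, the unnormalized posterior weight is prior × product of the symptom likelihoods (using 1 − P(present | H) for each absent symptom):
  Hedol's disease: 0.43 × 0.64 × (1 − 0.90) = 0.02752
  Ralis infection: 0.57 × 0.27 × (1 − 0.14) = 0.13235
Normalizing constant Z = 0.02752 + 0.13235 = 0.15987.
P(Hedol's disease | evidence) = 0.02752 / 0.15987 ≈ 0.172.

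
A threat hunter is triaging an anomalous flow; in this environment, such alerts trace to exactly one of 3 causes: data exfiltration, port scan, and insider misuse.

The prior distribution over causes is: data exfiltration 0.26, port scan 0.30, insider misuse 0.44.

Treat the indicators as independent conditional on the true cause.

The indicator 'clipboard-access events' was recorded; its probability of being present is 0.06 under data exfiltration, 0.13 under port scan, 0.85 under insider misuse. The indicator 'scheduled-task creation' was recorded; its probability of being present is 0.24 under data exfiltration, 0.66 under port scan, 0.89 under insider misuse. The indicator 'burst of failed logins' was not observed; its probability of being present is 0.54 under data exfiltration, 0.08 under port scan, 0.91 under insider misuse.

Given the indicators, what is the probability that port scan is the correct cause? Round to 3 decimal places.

By Bayes' rule with conditional independence, the unnormalized weight for each hypothesis is prior × ∏ likelihoods (using 1 − P(present | H) for each absent indicator):
  data exfiltration: 0.26 × 0.06 × 0.24 × (1 − 0.54) = 0.0017222
  port scan: 0.30 × 0.13 × 0.66 × (1 − 0.08) = 0.023681
  insider misuse: 0.44 × 0.85 × 0.89 × (1 − 0.91) = 0.029957
Normalizing constant Z = 0.0017222 + 0.023681 + 0.029957 = 0.05536.
P(port scan | evidence) = 0.023681 / 0.05536 ≈ 0.428.

0.428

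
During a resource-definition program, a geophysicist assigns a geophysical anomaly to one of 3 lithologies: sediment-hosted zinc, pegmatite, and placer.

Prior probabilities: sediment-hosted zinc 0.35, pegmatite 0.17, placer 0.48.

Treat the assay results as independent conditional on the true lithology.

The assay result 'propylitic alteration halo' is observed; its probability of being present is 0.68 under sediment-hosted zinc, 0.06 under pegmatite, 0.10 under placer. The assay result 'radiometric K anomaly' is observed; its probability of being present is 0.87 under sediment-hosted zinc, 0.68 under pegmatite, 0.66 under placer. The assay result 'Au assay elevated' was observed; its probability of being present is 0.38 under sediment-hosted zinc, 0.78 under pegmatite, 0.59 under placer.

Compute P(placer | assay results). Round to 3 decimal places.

Multiply each prior by the joint likelihood of the assay result pattern:
  sediment-hosted zinc: 0.35 × 0.68 × 0.87 × 0.38 = 0.078683
  pegmatite: 0.17 × 0.06 × 0.68 × 0.78 = 0.0054101
  placer: 0.48 × 0.10 × 0.66 × 0.59 = 0.018691
Normalizing constant Z = 0.078683 + 0.0054101 + 0.018691 = 0.10278.
P(placer | evidence) = 0.018691 / 0.10278 ≈ 0.182.

0.182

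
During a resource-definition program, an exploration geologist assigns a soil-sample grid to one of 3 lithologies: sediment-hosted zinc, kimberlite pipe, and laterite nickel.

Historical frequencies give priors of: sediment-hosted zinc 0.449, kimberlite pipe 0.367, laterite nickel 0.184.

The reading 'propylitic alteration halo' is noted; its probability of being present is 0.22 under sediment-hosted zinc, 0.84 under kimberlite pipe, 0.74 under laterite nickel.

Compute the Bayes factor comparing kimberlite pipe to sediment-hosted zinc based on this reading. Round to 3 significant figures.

3.82

The Bayes factor is the ratio of the two likelihoods.
  kimberlite pipe: 0.84
  sediment-hosted zinc: 0.22
Bayes factor = 0.84 / 0.22 ≈ 3.82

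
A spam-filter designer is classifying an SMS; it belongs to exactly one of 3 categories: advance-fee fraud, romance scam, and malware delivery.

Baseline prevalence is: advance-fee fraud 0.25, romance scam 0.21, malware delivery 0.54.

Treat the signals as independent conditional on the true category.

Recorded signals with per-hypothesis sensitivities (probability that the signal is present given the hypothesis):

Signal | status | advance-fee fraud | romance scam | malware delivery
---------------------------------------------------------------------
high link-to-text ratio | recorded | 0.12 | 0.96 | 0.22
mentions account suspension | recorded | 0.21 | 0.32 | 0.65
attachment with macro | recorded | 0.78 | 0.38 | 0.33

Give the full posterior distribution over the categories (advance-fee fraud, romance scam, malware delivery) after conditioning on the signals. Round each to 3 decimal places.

For each hypothesis, the unnormalized posterior weight is prior × product of the signal likelihoods:
  advance-fee fraud: 0.25 × 0.12 × 0.21 × 0.78 = 0.004914
  romance scam: 0.21 × 0.96 × 0.32 × 0.38 = 0.024515
  malware delivery: 0.54 × 0.22 × 0.65 × 0.33 = 0.025483
The unnormalized weights sum to 0.054911.
P(advance-fee fraud | evidence) = 0.004914 / 0.054911 ≈ 0.089
P(romance scam | evidence) = 0.024515 / 0.054911 ≈ 0.446
P(malware delivery | evidence) = 0.025483 / 0.054911 ≈ 0.464

0.089, 0.446, 0.464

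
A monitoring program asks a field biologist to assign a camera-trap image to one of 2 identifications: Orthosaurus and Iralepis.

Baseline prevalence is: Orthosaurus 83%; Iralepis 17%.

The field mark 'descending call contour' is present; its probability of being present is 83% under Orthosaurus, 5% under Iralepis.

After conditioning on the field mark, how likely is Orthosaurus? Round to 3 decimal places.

Multiply each prior by the likelihood of the field mark:
  Orthosaurus: 0.83 × 0.83 = 0.6889
  Iralepis: 0.17 × 0.05 = 0.0085
Normalizing constant Z = 0.6889 + 0.0085 = 0.6974.
P(Orthosaurus | evidence) = 0.6889 / 0.6974 ≈ 0.988.

0.988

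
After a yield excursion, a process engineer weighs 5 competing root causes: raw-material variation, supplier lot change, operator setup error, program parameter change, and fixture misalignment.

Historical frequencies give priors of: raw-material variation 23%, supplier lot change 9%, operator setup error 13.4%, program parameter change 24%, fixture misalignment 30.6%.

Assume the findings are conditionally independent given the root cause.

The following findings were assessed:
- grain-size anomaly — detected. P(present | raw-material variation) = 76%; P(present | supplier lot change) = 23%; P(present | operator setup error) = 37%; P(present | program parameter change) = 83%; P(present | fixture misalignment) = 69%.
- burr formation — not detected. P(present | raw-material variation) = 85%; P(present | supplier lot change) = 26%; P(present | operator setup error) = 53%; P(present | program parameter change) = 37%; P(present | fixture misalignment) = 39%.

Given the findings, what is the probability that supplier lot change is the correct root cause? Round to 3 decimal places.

Multiply each prior by the joint likelihood of the evidence pattern (using 1 − P(present | H) for each absent finding):
  raw-material variation: 0.230 × 0.76 × (1 − 0.85) = 0.02622
  supplier lot change: 0.090 × 0.23 × (1 − 0.26) = 0.015318
  operator setup error: 0.134 × 0.37 × (1 − 0.53) = 0.023303
  program parameter change: 0.240 × 0.83 × (1 − 0.37) = 0.1255
  fixture misalignment: 0.306 × 0.69 × (1 − 0.39) = 0.1288
Normalizing constant Z = 0.02622 + 0.015318 + 0.023303 + 0.1255 + 0.1288 = 0.31913.
P(supplier lot change | evidence) = 0.015318 / 0.31913 ≈ 0.048.

0.048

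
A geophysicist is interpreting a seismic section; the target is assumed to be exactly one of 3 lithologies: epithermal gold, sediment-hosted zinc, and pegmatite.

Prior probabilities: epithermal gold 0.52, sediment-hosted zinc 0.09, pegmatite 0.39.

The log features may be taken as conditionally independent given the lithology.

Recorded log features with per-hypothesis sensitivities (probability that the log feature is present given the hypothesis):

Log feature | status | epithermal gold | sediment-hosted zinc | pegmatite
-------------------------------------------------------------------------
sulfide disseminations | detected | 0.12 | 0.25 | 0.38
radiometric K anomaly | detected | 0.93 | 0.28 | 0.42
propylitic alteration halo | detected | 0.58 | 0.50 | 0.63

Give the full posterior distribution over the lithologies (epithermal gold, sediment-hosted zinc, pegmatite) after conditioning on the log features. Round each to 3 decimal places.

Multiply each prior by the joint likelihood of the log feature pattern:
  epithermal gold: 0.52 × 0.12 × 0.93 × 0.58 = 0.033659
  sediment-hosted zinc: 0.09 × 0.25 × 0.28 × 0.50 = 0.00315
  pegmatite: 0.39 × 0.38 × 0.42 × 0.63 = 0.039214
Normalizing constant Z = 0.033659 + 0.00315 + 0.039214 = 0.076022.
P(epithermal gold | evidence) = 0.033659 / 0.076022 ≈ 0.443
P(sediment-hosted zinc | evidence) = 0.00315 / 0.076022 ≈ 0.041
P(pegmatite | evidence) = 0.039214 / 0.076022 ≈ 0.516

0.443, 0.041, 0.516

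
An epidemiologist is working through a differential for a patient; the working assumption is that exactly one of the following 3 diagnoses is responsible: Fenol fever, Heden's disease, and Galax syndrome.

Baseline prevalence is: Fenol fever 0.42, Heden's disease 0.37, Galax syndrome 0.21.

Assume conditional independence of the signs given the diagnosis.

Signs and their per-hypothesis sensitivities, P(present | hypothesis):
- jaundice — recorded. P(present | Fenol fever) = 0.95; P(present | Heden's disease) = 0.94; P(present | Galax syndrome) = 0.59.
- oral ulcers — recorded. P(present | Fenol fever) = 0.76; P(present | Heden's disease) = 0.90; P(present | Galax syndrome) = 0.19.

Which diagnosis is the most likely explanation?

Multiply each prior by the joint likelihood of the sign pattern:
  Fenol fever: 0.42 × 0.95 × 0.76 = 0.30324
  Heden's disease: 0.37 × 0.94 × 0.90 = 0.31302
  Galax syndrome: 0.21 × 0.59 × 0.19 = 0.023541
Normalizing constant Z = 0.30324 + 0.31302 + 0.023541 = 0.6398.
P(Fenol fever | evidence) ≈ 0.30324 / 0.6398 ≈ 0.474
P(Heden's disease | evidence) ≈ 0.31302 / 0.6398 ≈ 0.489
P(Galax syndrome | evidence) ≈ 0.023541 / 0.6398 ≈ 0.037
The largest is 0.489, so Heden's disease is most probable.

Heden's disease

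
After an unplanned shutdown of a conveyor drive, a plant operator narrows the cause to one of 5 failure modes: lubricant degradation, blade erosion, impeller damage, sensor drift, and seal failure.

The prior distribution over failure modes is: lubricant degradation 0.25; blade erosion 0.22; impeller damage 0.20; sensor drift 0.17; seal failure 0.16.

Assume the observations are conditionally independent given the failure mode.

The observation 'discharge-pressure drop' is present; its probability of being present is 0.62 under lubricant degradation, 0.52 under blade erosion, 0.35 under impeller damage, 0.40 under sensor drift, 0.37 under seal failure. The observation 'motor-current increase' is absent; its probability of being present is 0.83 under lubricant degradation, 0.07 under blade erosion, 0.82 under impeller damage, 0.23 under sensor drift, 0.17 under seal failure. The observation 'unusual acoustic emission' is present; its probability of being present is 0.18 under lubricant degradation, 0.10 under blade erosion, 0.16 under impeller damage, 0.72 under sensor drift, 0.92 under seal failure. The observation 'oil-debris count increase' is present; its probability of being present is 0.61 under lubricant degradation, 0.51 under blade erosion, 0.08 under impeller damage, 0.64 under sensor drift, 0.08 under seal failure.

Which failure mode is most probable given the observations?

By Bayes' rule with conditional independence, the unnormalized weight for each hypothesis is prior × ∏ likelihoods (using 1 − P(present | H) for each absent observation):
  lubricant degradation: 0.25 × 0.62 × (1 − 0.83) × 0.18 × 0.61 = 0.0028932
  blade erosion: 0.22 × 0.52 × (1 − 0.07) × 0.10 × 0.51 = 0.005426
  impeller damage: 0.20 × 0.35 × (1 − 0.82) × 0.16 × 0.08 = 0.00016128
  sensor drift: 0.17 × 0.40 × (1 − 0.23) × 0.72 × 0.64 = 0.024127
  seal failure: 0.16 × 0.37 × (1 − 0.17) × 0.92 × 0.08 = 0.0036164
The unnormalized weights sum to 0.036224.
P(lubricant degradation | evidence) ≈ 0.0028932 / 0.036224 ≈ 0.080
P(blade erosion | evidence) ≈ 0.005426 / 0.036224 ≈ 0.150
P(impeller damage | evidence) ≈ 0.00016128 / 0.036224 ≈ 0.004
P(sensor drift | evidence) ≈ 0.024127 / 0.036224 ≈ 0.666
P(seal failure | evidence) ≈ 0.0036164 / 0.036224 ≈ 0.100
The largest is 0.666, so sensor drift is most probable.

sensor drift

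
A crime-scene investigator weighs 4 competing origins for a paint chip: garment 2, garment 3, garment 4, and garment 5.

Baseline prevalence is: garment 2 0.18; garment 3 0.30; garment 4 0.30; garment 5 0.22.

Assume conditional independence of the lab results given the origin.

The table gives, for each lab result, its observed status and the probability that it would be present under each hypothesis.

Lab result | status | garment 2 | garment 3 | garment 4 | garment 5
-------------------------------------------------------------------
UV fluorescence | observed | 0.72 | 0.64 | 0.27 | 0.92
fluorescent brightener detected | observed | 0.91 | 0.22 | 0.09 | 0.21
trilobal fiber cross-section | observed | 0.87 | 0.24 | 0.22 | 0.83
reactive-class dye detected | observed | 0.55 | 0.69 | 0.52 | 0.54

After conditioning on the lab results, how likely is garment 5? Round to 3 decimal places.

0.229

For each hypothesis, the unnormalized posterior weight is prior × product of the lab result likelihoods:
  garment 2: 0.18 × 0.72 × 0.91 × 0.87 × 0.55 = 0.056432
  garment 3: 0.30 × 0.64 × 0.22 × 0.24 × 0.69 = 0.0069949
  garment 4: 0.30 × 0.27 × 0.09 × 0.22 × 0.52 = 0.00083398
  garment 5: 0.22 × 0.92 × 0.21 × 0.83 × 0.54 = 0.01905
Normalizing constant Z = 0.056432 + 0.0069949 + 0.00083398 + 0.01905 = 0.083312.
P(garment 5 | evidence) = 0.01905 / 0.083312 ≈ 0.229.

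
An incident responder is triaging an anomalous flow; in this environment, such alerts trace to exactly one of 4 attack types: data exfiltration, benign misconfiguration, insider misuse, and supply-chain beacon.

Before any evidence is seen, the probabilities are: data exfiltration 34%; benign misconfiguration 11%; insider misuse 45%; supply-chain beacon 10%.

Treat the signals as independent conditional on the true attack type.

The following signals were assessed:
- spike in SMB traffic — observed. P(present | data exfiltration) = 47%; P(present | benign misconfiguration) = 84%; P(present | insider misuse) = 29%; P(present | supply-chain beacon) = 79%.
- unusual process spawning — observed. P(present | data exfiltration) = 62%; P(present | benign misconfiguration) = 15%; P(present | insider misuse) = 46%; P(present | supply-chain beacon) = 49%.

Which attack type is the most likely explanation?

Multiply each prior by the joint likelihood of the signal pattern:
  data exfiltration: 0.34 × 0.47 × 0.62 = 0.099076
  benign misconfiguration: 0.11 × 0.84 × 0.15 = 0.01386
  insider misuse: 0.45 × 0.29 × 0.46 = 0.06003
  supply-chain beacon: 0.10 × 0.79 × 0.49 = 0.03871
The unnormalized weights sum to 0.21168.
P(data exfiltration | evidence) ≈ 0.099076 / 0.21168 ≈ 0.468
P(benign misconfiguration | evidence) ≈ 0.01386 / 0.21168 ≈ 0.065
P(insider misuse | evidence) ≈ 0.06003 / 0.21168 ≈ 0.284
P(supply-chain beacon | evidence) ≈ 0.03871 / 0.21168 ≈ 0.183
The largest is 0.468, so data exfiltration is most probable.

data exfiltration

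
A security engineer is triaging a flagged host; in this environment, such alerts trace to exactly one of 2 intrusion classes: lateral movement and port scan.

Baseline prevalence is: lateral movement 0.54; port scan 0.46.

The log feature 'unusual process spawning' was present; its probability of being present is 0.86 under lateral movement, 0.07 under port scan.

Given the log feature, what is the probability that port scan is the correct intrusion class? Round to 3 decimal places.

For each hypothesis, the unnormalized posterior weight is prior × likelihood:
  lateral movement: 0.54 × 0.86 = 0.4644
  port scan: 0.46 × 0.07 = 0.0322
Normalizing constant Z = 0.4644 + 0.0322 = 0.4966.
P(port scan | evidence) = 0.0322 / 0.4966 ≈ 0.065.

0.065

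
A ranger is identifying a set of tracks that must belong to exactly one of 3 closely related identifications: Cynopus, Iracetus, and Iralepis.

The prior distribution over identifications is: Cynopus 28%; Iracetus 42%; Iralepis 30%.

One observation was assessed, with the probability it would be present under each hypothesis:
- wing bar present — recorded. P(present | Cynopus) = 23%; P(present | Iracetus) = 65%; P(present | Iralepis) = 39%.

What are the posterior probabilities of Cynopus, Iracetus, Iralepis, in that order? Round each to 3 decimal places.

For each hypothesis, the unnormalized posterior weight is prior × likelihood:
  Cynopus: 0.28 × 0.23 = 0.0644
  Iracetus: 0.42 × 0.65 = 0.273
  Iralepis: 0.30 × 0.39 = 0.117
Normalizing constant Z = 0.0644 + 0.273 + 0.117 = 0.4544.
P(Cynopus | evidence) = 0.0644 / 0.4544 ≈ 0.142
P(Iracetus | evidence) = 0.273 / 0.4544 ≈ 0.601
P(Iralepis | evidence) = 0.117 / 0.4544 ≈ 0.257

0.142, 0.601, 0.257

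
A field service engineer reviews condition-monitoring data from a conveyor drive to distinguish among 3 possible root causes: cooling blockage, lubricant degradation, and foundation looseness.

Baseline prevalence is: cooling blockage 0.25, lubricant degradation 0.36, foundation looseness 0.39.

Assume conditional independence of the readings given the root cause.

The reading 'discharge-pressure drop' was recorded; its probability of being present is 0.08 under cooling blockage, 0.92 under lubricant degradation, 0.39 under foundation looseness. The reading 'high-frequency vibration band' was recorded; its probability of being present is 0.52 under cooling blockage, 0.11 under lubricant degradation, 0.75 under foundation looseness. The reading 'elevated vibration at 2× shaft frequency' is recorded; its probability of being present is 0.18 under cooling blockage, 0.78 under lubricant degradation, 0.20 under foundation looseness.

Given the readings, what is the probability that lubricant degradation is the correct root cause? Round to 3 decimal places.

By Bayes' rule with conditional independence, the unnormalized weight for each hypothesis is prior × ∏ likelihoods:
  cooling blockage: 0.25 × 0.08 × 0.52 × 0.18 = 0.001872
  lubricant degradation: 0.36 × 0.92 × 0.11 × 0.78 = 0.028417
  foundation looseness: 0.39 × 0.39 × 0.75 × 0.20 = 0.022815
The unnormalized weights sum to 0.053104.
P(lubricant degradation | evidence) = 0.028417 / 0.053104 ≈ 0.535.

0.535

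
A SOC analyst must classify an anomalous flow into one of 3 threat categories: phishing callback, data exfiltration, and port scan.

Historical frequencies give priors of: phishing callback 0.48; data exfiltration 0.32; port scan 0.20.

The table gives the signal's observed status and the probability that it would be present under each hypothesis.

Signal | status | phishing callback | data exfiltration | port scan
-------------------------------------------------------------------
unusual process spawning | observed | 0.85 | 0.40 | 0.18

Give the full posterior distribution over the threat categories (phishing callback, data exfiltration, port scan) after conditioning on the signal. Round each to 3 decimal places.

For each hypothesis, the unnormalized posterior weight is prior × likelihood:
  phishing callback: 0.48 × 0.85 = 0.408
  data exfiltration: 0.32 × 0.40 = 0.128
  port scan: 0.20 × 0.18 = 0.036
Normalizing constant Z = 0.408 + 0.128 + 0.036 = 0.572.
P(phishing callback | evidence) = 0.408 / 0.572 ≈ 0.713
P(data exfiltration | evidence) = 0.128 / 0.572 ≈ 0.224
P(port scan | evidence) = 0.036 / 0.572 ≈ 0.063

0.713, 0.224, 0.063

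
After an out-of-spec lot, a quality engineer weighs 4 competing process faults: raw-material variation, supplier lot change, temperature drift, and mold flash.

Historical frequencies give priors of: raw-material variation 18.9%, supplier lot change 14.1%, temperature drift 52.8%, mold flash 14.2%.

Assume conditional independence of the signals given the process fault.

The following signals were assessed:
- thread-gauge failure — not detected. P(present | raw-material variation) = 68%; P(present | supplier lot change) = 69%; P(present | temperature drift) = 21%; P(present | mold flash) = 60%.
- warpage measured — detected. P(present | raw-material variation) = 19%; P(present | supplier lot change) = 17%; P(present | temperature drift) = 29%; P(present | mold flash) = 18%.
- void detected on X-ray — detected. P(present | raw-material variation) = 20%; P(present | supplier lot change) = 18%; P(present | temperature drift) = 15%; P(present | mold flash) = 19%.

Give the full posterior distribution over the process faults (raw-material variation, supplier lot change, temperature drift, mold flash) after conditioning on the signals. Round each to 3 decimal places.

Multiply each prior by the joint likelihood of the signal pattern (using 1 − P(present | H) for each absent signal):
  raw-material variation: 0.189 × (1 − 0.68) × 0.19 × 0.20 = 0.0022982
  supplier lot change: 0.141 × (1 − 0.69) × 0.17 × 0.18 = 0.0013375
  temperature drift: 0.528 × (1 − 0.21) × 0.29 × 0.15 = 0.018145
  mold flash: 0.142 × (1 − 0.60) × 0.18 × 0.19 = 0.0019426
Normalizing constant Z = 0.0022982 + 0.0013375 + 0.018145 + 0.0019426 = 0.023723.
P(raw-material variation | evidence) = 0.0022982 / 0.023723 ≈ 0.097
P(supplier lot change | evidence) = 0.0013375 / 0.023723 ≈ 0.056
P(temperature drift | evidence) = 0.018145 / 0.023723 ≈ 0.765
P(mold flash | evidence) = 0.0019426 / 0.023723 ≈ 0.082

0.097, 0.056, 0.765, 0.082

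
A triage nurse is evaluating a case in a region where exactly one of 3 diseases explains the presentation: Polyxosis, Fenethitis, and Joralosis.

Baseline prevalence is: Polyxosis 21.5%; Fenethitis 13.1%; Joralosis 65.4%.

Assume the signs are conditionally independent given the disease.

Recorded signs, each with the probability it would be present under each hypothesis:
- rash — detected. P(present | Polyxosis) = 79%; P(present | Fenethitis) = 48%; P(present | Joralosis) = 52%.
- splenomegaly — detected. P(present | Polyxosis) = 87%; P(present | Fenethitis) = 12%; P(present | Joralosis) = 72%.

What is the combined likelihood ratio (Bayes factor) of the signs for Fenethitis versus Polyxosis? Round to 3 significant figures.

0.0838

The Bayes factor is the ratio of the joint likelihoods of the sign pattern under the two hypotheses.
  Fenethitis: 0.48 × 0.12 = 0.0576
  Polyxosis: 0.79 × 0.87 = 0.6873
Bayes factor = 0.0576 / 0.6873 ≈ 0.0838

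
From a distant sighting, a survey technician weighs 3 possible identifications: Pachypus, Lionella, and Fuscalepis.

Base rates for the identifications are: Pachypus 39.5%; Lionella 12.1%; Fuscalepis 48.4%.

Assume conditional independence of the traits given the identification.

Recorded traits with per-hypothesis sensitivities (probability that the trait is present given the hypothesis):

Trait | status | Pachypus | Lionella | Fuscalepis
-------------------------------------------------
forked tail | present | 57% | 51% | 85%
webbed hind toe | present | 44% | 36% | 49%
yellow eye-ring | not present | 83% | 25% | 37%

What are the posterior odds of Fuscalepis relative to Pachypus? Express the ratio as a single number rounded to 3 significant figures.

Unnormalized posterior weight (prior times the trait likelihoods) for each of the two hypotheses (using 1 − P(present | H) for each absent trait):
  Fuscalepis: 0.484 × 0.85 × 0.49 × (1 − 0.37) = 0.127
  Pachypus: 0.395 × 0.57 × 0.44 × (1 − 0.83) = 0.016841
Posterior odds = 0.127 / 0.016841 ≈ 7.54.

7.54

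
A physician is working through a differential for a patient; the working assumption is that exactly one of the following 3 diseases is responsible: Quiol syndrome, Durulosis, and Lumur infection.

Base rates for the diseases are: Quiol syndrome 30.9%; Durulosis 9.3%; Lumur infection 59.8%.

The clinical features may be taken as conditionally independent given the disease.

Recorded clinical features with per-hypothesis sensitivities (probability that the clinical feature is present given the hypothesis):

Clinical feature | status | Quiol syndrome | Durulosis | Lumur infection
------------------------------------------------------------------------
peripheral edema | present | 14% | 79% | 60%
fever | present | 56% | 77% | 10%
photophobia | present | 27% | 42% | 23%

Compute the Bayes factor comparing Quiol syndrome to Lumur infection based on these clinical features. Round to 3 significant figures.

1.53

The Bayes factor is the ratio of the joint likelihoods of the clinical feature pattern under the two hypotheses.
  Quiol syndrome: 0.14 × 0.56 × 0.27 = 0.021168
  Lumur infection: 0.60 × 0.10 × 0.23 = 0.0138
Bayes factor = 0.021168 / 0.0138 ≈ 1.53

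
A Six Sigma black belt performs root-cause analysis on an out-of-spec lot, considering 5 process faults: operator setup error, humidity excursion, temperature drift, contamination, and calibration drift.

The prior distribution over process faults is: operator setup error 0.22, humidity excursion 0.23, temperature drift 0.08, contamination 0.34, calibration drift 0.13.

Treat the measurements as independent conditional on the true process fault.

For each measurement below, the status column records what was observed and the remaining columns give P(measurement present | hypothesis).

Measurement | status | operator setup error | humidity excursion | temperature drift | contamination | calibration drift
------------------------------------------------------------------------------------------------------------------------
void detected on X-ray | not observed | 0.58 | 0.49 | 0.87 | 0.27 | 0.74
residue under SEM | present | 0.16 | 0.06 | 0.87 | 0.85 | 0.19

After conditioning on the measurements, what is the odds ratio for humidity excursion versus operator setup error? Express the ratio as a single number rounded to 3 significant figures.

Unnormalized posterior weight (prior times the measurement likelihoods) for each of the two hypotheses (using 1 − P(present | H) for each absent measurement):
  humidity excursion: 0.23 × (1 − 0.49) × 0.06 = 0.007038
  operator setup error: 0.22 × (1 − 0.58) × 0.16 = 0.014784
Posterior odds = 0.007038 / 0.014784 ≈ 0.476.

0.476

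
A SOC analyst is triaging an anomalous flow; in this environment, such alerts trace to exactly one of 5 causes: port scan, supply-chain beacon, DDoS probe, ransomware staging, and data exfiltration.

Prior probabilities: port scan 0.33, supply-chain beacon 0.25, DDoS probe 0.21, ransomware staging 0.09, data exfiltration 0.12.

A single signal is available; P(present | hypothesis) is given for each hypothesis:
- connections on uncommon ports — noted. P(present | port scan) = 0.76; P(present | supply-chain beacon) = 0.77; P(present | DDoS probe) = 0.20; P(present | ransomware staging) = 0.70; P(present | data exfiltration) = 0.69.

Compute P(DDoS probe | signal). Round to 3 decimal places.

0.067

Multiply each prior by the likelihood of the signal:
  port scan: 0.33 × 0.76 = 0.2508
  supply-chain beacon: 0.25 × 0.77 = 0.1925
  DDoS probe: 0.21 × 0.20 = 0.042
  ransomware staging: 0.09 × 0.70 = 0.063
  data exfiltration: 0.12 × 0.69 = 0.0828
Normalizing constant Z = 0.2508 + 0.1925 + 0.042 + 0.063 + 0.0828 = 0.6311.
P(DDoS probe | evidence) = 0.042 / 0.6311 ≈ 0.067.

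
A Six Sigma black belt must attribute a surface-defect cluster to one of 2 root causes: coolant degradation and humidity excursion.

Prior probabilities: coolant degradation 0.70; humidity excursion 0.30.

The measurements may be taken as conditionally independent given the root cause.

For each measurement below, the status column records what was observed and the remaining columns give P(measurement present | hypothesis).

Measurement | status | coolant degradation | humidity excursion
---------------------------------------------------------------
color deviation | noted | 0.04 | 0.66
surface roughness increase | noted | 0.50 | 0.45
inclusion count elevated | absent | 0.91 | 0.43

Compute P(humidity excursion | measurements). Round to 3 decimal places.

0.976

By Bayes' rule with conditional independence, the unnormalized weight for each hypothesis is prior × ∏ likelihoods (using 1 − P(present | H) for each absent measurement):
  coolant degradation: 0.70 × 0.04 × 0.50 × (1 − 0.91) = 0.00126
  humidity excursion: 0.30 × 0.66 × 0.45 × (1 − 0.43) = 0.050787
The unnormalized weights sum to 0.052047.
P(humidity excursion | evidence) = 0.050787 / 0.052047 ≈ 0.976.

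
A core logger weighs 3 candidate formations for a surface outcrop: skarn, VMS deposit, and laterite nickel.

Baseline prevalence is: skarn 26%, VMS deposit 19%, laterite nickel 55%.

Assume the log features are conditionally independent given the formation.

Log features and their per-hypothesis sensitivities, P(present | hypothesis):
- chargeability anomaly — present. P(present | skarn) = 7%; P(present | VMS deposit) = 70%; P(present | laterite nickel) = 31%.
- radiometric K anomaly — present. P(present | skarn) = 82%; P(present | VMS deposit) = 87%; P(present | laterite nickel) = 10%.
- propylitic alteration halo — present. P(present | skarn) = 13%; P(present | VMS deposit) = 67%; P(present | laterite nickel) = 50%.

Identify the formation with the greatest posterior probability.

Multiply each prior by the joint likelihood of the log feature pattern:
  skarn: 0.26 × 0.07 × 0.82 × 0.13 = 0.0019401
  VMS deposit: 0.19 × 0.70 × 0.87 × 0.67 = 0.077526
  laterite nickel: 0.55 × 0.31 × 0.10 × 0.50 = 0.008525
The unnormalized weights sum to 0.087991.
P(skarn | evidence) ≈ 0.0019401 / 0.087991 ≈ 0.022
P(VMS deposit | evidence) ≈ 0.077526 / 0.087991 ≈ 0.881
P(laterite nickel | evidence) ≈ 0.008525 / 0.087991 ≈ 0.097
The largest is 0.881, so VMS deposit is most probable.

VMS deposit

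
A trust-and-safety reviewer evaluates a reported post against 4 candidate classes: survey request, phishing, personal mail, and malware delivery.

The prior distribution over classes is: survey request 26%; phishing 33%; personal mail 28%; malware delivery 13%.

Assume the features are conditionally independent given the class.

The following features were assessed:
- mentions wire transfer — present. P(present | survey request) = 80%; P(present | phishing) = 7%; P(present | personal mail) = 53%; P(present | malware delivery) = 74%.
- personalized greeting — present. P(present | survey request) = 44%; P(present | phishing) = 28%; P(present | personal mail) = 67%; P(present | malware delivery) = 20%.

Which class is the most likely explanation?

personal mail

By Bayes' rule with conditional independence, the unnormalized weight for each hypothesis is prior × ∏ likelihoods:
  survey request: 0.26 × 0.80 × 0.44 = 0.09152
  phishing: 0.33 × 0.07 × 0.28 = 0.006468
  personal mail: 0.28 × 0.53 × 0.67 = 0.099428
  malware delivery: 0.13 × 0.74 × 0.20 = 0.01924
The unnormalized weights sum to 0.21666.
P(survey request | evidence) ≈ 0.09152 / 0.21666 ≈ 0.422
P(phishing | evidence) ≈ 0.006468 / 0.21666 ≈ 0.030
P(personal mail | evidence) ≈ 0.099428 / 0.21666 ≈ 0.459
P(malware delivery | evidence) ≈ 0.01924 / 0.21666 ≈ 0.089
The largest is 0.459, so personal mail is most probable.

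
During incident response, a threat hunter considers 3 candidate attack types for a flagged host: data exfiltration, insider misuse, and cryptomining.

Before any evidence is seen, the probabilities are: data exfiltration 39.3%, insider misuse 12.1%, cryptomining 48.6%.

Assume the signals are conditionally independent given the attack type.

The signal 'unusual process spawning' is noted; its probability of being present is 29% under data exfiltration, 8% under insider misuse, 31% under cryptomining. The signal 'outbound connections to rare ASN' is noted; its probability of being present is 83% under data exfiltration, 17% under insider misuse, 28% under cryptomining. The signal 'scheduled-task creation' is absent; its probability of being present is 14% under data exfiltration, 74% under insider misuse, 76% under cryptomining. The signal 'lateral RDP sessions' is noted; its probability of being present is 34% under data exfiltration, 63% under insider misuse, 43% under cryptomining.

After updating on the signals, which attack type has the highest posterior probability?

data exfiltration

By Bayes' rule with conditional independence, the unnormalized weight for each hypothesis is prior × ∏ likelihoods (using 1 − P(present | H) for each absent signal):
  data exfiltration: 0.393 × 0.29 × 0.83 × (1 − 0.14) × 0.34 = 0.02766
  insider misuse: 0.121 × 0.08 × 0.17 × (1 − 0.74) × 0.63 = 0.00026955
  cryptomining: 0.486 × 0.31 × 0.28 × (1 − 0.76) × 0.43 = 0.0043535
Marginal likelihood of the evidence = 0.032283.
P(data exfiltration | evidence) ≈ 0.02766 / 0.032283 ≈ 0.857
P(insider misuse | evidence) ≈ 0.00026955 / 0.032283 ≈ 0.008
P(cryptomining | evidence) ≈ 0.0043535 / 0.032283 ≈ 0.135
The largest is 0.857, so data exfiltration is most probable.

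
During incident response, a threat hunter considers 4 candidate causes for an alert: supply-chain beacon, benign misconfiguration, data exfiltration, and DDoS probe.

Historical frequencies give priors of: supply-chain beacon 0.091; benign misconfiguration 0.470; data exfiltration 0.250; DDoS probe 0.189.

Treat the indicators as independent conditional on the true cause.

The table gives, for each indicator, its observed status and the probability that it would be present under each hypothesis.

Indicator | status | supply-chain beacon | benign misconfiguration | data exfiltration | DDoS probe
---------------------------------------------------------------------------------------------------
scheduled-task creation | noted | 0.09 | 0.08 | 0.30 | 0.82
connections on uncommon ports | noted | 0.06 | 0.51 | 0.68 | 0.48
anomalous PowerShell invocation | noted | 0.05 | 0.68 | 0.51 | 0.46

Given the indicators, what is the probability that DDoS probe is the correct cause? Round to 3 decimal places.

0.467

For each hypothesis, the unnormalized posterior weight is prior × product of the indicator likelihoods:
  supply-chain beacon: 0.091 × 0.09 × 0.06 × 0.05 = 2.457e-05
  benign misconfiguration: 0.470 × 0.08 × 0.51 × 0.68 = 0.01304
  data exfiltration: 0.250 × 0.30 × 0.68 × 0.51 = 0.02601
  DDoS probe: 0.189 × 0.82 × 0.48 × 0.46 = 0.03422
Marginal likelihood of the evidence = 0.073294.
P(DDoS probe | evidence) = 0.03422 / 0.073294 ≈ 0.467.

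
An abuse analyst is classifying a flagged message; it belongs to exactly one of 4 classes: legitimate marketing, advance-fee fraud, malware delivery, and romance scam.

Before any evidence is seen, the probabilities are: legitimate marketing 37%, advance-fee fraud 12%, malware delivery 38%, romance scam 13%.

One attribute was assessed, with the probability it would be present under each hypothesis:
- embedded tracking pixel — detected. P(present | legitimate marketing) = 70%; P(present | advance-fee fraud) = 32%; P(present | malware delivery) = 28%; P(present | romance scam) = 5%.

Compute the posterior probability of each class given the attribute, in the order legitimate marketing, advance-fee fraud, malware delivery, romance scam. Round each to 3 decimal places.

For each hypothesis, the unnormalized posterior weight is prior × likelihood:
  legitimate marketing: 0.37 × 0.70 = 0.259
  advance-fee fraud: 0.12 × 0.32 = 0.0384
  malware delivery: 0.38 × 0.28 = 0.1064
  romance scam: 0.13 × 0.05 = 0.0065
Normalizing constant Z = 0.259 + 0.0384 + 0.1064 + 0.0065 = 0.4103.
P(legitimate marketing | evidence) = 0.259 / 0.4103 ≈ 0.631
P(advance-fee fraud | evidence) = 0.0384 / 0.4103 ≈ 0.094
P(malware delivery | evidence) = 0.1064 / 0.4103 ≈ 0.259
P(romance scam | evidence) = 0.0065 / 0.4103 ≈ 0.016

0.631, 0.094, 0.259, 0.016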